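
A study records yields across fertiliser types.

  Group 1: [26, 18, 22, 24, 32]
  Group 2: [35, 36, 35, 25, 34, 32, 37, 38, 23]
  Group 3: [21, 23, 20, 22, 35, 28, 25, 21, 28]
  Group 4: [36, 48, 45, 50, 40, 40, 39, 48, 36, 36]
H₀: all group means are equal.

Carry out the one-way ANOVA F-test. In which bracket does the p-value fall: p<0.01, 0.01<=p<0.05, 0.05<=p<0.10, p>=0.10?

p-value bracket: p<0.01

Group means [24.40, 32.78, 24.78, 41.80], grand mean 32.061
SSB = Σnᵢ(x̄ᵢ−x̄)² = 1723.968; SSW = ΣΣ(x−x̄ᵢ)² = 787.911
MSB = 1723.968/3 = 574.6559; MSW = 787.911/29 = 27.1693
F = MSB/MSW = 21.1509
df = (3, 29)
p-value (upper-tail) = 0.00000
→ bracket: p<0.01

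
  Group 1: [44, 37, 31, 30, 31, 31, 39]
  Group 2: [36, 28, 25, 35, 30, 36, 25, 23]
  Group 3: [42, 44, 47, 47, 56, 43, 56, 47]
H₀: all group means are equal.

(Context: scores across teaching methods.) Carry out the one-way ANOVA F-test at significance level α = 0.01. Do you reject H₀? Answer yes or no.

Group means [34.71, 29.75, 47.75], grand mean 37.522
SSB = Σnᵢ(x̄ᵢ−x̄)² = 1375.311; SSW = ΣΣ(x−x̄ᵢ)² = 580.429
MSB = 1375.311/2 = 687.6553; MSW = 580.429/20 = 29.0214
F = MSB/MSW = 23.6947
df = (2, 20)
p-value (upper-tail) = 0.00001
At α=0.01: p < α → reject H₀

reject H₀: yes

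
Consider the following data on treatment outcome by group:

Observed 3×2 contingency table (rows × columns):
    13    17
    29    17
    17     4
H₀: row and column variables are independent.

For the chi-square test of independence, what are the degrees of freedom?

df = (r−1)(c−1) = (3−1)·(2−1) = 2

degrees of freedom = 2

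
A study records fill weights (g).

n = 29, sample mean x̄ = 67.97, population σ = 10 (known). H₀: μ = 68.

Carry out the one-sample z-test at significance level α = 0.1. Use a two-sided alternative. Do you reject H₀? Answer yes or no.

reject H₀: no

SE = σ/√n = 10/√29 = 1.8570
z = (x̄−μ₀)/SE = (67.97−68)/1.8570 = -0.0162
p-value (two-sided) = 0.98711
At α=0.1: p ≥ α → fail to reject H₀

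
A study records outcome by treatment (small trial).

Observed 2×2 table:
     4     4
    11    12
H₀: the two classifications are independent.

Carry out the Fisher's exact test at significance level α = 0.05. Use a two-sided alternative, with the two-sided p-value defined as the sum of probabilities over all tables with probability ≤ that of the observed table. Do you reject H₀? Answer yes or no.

reject H₀: no

Margins: r₁=8, r₂=23, c₁=15, c₂=16, n=31
p_obs = C(8,4)·C(23,11)/C(31,15); sum pmf over tables with pmf ≤ p_obs
p-value (two-sided) = 1.00000
At α=0.05: p ≥ α → fail to reject H₀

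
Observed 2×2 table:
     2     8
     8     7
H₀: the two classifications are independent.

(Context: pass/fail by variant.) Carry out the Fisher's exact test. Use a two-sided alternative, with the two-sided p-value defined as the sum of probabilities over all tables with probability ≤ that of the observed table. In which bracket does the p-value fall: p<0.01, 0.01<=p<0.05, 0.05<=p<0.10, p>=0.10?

Margins: r₁=10, r₂=15, c₁=10, c₂=15, n=25
p_obs = C(10,2)·C(15,8)/C(25,10); sum pmf over tables with pmf ≤ p_obs
p-value (two-sided) = 0.21071
→ bracket: p>=0.10

p-value bracket: p>=0.10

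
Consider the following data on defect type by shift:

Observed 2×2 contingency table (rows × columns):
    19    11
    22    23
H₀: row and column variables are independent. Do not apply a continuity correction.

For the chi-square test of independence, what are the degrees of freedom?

degrees of freedom = 1

df = (r−1)(c−1) = (2−1)·(2−1) = 1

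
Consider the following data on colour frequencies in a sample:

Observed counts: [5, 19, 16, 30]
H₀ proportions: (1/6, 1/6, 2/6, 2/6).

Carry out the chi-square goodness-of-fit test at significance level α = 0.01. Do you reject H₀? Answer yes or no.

reject H₀: yes

n = 70; E_i = n·p_i = [11.67, 11.67, 23.33, 23.33]
χ² = (5−11.67)²/11.67 + (19−11.67)²/11.67 + (16−23.33)²/23.33 + (30−23.33)²/23.33 = 12.6286
df = 3
p-value (upper-tail) = 0.00551
At α=0.01: p < α → reject H₀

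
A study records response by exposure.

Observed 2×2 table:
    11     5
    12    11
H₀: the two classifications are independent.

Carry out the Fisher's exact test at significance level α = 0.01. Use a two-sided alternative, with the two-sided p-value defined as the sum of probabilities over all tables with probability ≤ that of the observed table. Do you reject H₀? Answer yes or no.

reject H₀: no

Margins: r₁=16, r₂=23, c₁=23, c₂=16, n=39
p_obs = C(16,11)·C(23,12)/C(39,23); sum pmf over tables with pmf ≤ p_obs
p-value (two-sided) = 0.34182
At α=0.01: p ≥ α → fail to reject H₀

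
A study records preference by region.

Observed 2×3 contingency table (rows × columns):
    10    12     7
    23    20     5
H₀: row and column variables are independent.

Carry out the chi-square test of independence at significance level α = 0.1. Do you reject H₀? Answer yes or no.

reject H₀: no

Row totals [29, 48], col totals [33, 32, 12], n=77
χ² = (10−12.43)²/12.43 + (12−12.05)²/12.05 + (7−4.52)²/4.52 + (23−20.57)²/20.57 + (20−19.95)²/19.95 + (5−7.48)²/7.48 = 2.9456
df = 2
p-value (upper-tail) = 0.22928
At α=0.1: p ≥ α → fail to reject H₀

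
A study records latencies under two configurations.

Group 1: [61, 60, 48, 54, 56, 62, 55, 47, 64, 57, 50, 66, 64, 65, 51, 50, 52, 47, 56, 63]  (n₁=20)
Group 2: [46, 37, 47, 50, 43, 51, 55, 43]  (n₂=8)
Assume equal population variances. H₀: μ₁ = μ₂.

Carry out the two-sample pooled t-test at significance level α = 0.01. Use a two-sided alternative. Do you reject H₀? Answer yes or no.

x̄₁=56.400, s₁=6.394, n₁=20
x̄₂=46.500, s₂=5.606, n₂=8
s_p² = [19·6.394² + 7·5.606²]/26 = 38.3385
SE = √(s_p²·(1/20+1/8)) = 2.5902
t = (56.400−46.500)/2.5902 = 3.8221
df = 26
p-value (two-sided) = 0.00074
At α=0.01: p < α → reject H₀

reject H₀: yes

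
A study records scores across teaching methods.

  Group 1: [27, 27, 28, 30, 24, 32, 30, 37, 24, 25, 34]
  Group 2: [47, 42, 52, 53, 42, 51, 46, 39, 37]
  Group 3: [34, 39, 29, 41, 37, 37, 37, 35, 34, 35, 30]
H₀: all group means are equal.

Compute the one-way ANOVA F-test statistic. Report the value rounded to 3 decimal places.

Group means [28.91, 45.44, 35.27], grand mean 35.968
SSB = Σnᵢ(x̄ᵢ−x̄)² = 1361.655; SSW = ΣΣ(x−x̄ᵢ)² = 571.313
MSB = 1361.655/2 = 680.8273; MSW = 571.313/28 = 20.4040
F = MSB/MSW = 33.3673
df = (2, 28)

test statistic = 33.367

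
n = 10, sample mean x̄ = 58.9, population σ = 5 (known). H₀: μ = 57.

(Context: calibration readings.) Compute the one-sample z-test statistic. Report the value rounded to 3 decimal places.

test statistic = 1.202

SE = σ/√n = 5/√10 = 1.5811
z = (x̄−μ₀)/SE = (58.9−57)/1.5811 = 1.2017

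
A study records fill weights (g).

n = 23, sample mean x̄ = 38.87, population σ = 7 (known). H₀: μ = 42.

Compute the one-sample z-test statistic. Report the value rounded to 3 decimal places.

test statistic = -2.144

SE = σ/√n = 7/√23 = 1.4596
z = (x̄−μ₀)/SE = (38.87−42)/1.4596 = -2.1444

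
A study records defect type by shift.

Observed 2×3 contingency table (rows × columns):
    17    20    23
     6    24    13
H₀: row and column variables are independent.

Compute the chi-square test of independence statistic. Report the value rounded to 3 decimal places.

test statistic = 5.753

Row totals [60, 43], col totals [23, 44, 36], n=103
χ² = (17−13.40)²/13.40 + (20−25.63)²/25.63 + (23−20.97)²/20.97 + (6−9.60)²/9.60 + (24−18.37)²/18.37 + (13−15.03)²/15.03 = 5.7532
df = 2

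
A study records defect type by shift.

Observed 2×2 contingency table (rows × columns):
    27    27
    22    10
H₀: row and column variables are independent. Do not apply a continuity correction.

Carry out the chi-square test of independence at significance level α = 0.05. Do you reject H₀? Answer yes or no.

reject H₀: no

Row totals [54, 32], col totals [49, 37], n=86
χ² = (27−30.77)²/30.77 + (27−23.23)²/23.23 + (22−18.23)²/18.23 + (10−13.77)²/13.77 = 2.8817
df = 1
p-value (upper-tail) = 0.08959
At α=0.05: p ≥ α → fail to reject H₀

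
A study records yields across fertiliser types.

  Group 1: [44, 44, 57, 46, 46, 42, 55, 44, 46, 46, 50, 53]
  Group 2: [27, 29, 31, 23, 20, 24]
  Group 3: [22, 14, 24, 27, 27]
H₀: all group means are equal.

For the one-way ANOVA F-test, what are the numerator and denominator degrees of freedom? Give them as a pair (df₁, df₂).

degrees of freedom = [2, 20]

k = 3 groups, N = 23 total
df = (k−1, N−k) = (3−1, 23−3) = (2, 20)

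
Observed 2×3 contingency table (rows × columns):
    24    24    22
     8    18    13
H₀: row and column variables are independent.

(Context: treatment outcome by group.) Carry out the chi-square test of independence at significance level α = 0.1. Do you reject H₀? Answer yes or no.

Row totals [70, 39], col totals [32, 42, 35], n=109
χ² = (24−20.55)²/20.55 + (24−26.97)²/26.97 + (22−22.48)²/22.48 + (8−11.45)²/11.45 + (18−15.03)²/15.03 + (13−12.52)²/12.52 = 2.5622
df = 2
p-value (upper-tail) = 0.27774
At α=0.1: p ≥ α → fail to reject H₀

reject H₀: no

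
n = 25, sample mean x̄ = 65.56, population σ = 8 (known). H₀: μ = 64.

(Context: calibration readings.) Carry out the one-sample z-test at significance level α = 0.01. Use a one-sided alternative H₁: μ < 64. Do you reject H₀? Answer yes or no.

reject H₀: no

SE = σ/√n = 8/√25 = 1.6000
z = (x̄−μ₀)/SE = (65.56−64)/1.6000 = 0.9750
p-value (one-sided, H₁ less) = 0.83522
At α=0.01: p ≥ α → fail to reject H₀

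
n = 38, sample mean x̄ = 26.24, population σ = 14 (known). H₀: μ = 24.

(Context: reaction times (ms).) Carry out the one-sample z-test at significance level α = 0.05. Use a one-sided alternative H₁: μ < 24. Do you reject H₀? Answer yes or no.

reject H₀: no

SE = σ/√n = 14/√38 = 2.2711
z = (x̄−μ₀)/SE = (26.24−24)/2.2711 = 0.9863
p-value (one-sided, H₁ less) = 0.83801
At α=0.05: p ≥ α → fail to reject H₀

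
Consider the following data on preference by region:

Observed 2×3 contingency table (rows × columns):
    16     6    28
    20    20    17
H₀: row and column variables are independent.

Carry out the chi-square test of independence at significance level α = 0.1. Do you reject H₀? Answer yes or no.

reject H₀: yes

Row totals [50, 57], col totals [36, 26, 45], n=107
χ² = (16−16.82)²/16.82 + (6−12.15)²/12.15 + (28−21.03)²/21.03 + (20−19.18)²/19.18 + (20−13.85)²/13.85 + (17−23.97)²/23.97 = 10.2578
df = 2
p-value (upper-tail) = 0.00592
At α=0.1: p < α → reject H₀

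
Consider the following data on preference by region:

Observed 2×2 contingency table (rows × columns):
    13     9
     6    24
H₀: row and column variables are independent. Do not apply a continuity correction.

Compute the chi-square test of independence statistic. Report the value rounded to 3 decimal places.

test statistic = 8.364

Row totals [22, 30], col totals [19, 33], n=52
χ² = (13−8.04)²/8.04 + (9−13.96)²/13.96 + (6−10.96)²/10.96 + (24−19.04)²/19.04 = 8.3643
df = 1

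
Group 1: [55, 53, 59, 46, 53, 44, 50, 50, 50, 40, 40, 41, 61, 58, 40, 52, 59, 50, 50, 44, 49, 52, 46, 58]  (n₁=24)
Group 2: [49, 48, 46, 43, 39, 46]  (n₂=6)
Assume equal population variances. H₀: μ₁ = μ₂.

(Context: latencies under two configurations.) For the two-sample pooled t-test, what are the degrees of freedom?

degrees of freedom = 28

df = n₁ + n₂ − 2 = 24 + 6 − 2 = 28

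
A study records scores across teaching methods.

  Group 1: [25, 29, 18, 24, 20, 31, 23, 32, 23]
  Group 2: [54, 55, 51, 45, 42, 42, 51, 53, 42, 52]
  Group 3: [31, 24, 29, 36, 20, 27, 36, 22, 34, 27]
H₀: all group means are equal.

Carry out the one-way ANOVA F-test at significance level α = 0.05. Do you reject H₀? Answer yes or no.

Group means [25.00, 48.70, 28.60], grand mean 34.414
SSB = Σnᵢ(x̄ᵢ−x̄)² = 3176.534; SSW = ΣΣ(x−x̄ᵢ)² = 728.500
MSB = 3176.534/2 = 1588.2672; MSW = 728.500/26 = 28.0192
F = MSB/MSW = 56.6849
df = (2, 26)
p-value (upper-tail) = 0.00000
At α=0.05: p < α → reject H₀

reject H₀: yes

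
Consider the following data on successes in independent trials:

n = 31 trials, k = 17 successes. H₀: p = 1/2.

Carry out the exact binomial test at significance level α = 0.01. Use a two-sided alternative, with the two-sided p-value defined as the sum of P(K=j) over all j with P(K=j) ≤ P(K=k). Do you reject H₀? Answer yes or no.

Exact binomial: n=31, k=17, p₀=1/2=0.5000
P(X=j) = C(n,j)·p₀^j·(1−p₀)^(n−j); p = Σ P(X=j) over j with P(X=j) ≤ P(X=17)
p-value (two-sided) = 0.72010
At α=0.01: p ≥ α → fail to reject H₀

reject H₀: no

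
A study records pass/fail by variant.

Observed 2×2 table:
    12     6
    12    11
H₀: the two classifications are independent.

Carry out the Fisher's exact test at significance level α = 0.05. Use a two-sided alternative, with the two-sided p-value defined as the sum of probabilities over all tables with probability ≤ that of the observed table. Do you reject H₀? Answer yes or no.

Margins: r₁=18, r₂=23, c₁=24, c₂=17, n=41
p_obs = C(18,12)·C(23,12)/C(41,24); sum pmf over tables with pmf ≤ p_obs
p-value (two-sided) = 0.52391
At α=0.05: p ≥ α → fail to reject H₀

reject H₀: no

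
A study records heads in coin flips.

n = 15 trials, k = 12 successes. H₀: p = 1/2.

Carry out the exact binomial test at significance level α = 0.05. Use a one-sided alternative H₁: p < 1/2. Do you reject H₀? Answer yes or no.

Exact binomial: n=15, k=12, p₀=1/2=0.5000
P(X≤12) from Σ C(n,i)·p₀^i·(1−p₀)^(n−i)
p-value (one-sided, H₁ less) = 0.99631
At α=0.05: p ≥ α → fail to reject H₀

reject H₀: no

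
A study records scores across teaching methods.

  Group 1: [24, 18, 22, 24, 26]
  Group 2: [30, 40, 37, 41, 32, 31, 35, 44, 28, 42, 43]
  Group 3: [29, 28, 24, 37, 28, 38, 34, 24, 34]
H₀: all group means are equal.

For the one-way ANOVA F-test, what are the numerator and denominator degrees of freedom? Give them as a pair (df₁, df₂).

degrees of freedom = [2, 22]

k = 3 groups, N = 25 total
df = (k−1, N−k) = (3−1, 25−3) = (2, 22)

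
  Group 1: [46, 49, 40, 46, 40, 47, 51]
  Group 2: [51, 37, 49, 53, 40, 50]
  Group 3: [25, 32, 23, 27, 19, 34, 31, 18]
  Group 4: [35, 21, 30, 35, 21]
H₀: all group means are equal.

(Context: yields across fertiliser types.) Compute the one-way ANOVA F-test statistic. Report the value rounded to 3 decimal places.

Group means [45.57, 46.67, 26.12, 28.40], grand mean 36.538
SSB = Σnᵢ(x̄ᵢ−x̄)² = 2385.339; SSW = ΣΣ(x−x̄ᵢ)² = 767.123
MSB = 2385.339/3 = 795.1130; MSW = 767.123/22 = 34.8692
F = MSB/MSW = 22.8027
df = (3, 22)

test statistic = 22.803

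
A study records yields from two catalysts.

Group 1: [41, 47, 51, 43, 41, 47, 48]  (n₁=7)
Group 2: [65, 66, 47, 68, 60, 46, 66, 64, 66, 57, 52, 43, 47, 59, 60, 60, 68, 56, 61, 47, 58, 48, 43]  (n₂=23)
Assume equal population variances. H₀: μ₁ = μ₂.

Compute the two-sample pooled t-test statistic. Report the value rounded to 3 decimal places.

x̄₁=45.429, s₁=3.823, n₁=7
x̄₂=56.826, s₂=8.435, n₂=23
s_p² = [6·3.823² + 22·8.435²]/28 = 59.0364
SE = √(s_p²·(1/7+1/23)) = 3.3167
t = (45.429−56.826)/3.3167 = -3.4364
df = 28

test statistic = -3.436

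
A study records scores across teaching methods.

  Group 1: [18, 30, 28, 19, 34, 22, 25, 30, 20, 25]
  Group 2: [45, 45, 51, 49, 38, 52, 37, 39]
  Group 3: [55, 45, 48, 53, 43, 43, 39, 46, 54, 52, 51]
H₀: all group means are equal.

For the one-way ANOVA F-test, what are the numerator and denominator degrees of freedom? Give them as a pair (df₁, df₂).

k = 3 groups, N = 29 total
df = (k−1, N−k) = (3−1, 29−3) = (2, 26)

degrees of freedom = [2, 26]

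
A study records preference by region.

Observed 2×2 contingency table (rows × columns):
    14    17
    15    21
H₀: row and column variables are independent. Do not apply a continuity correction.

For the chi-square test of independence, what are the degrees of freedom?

degrees of freedom = 1

df = (r−1)(c−1) = (2−1)·(2−1) = 1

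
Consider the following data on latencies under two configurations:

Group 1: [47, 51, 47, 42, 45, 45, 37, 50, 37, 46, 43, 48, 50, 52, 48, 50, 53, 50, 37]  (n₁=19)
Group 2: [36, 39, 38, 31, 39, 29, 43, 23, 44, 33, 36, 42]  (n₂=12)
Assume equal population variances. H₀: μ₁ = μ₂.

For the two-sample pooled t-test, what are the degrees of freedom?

degrees of freedom = 29

df = n₁ + n₂ − 2 = 19 + 12 − 2 = 29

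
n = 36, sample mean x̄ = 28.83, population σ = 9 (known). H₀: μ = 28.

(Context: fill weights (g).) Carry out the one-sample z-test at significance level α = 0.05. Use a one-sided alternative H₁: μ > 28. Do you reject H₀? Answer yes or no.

SE = σ/√n = 9/√36 = 1.5000
z = (x̄−μ₀)/SE = (28.83−28)/1.5000 = 0.5533
p-value (one-sided, H₁ greater) = 0.29002
At α=0.05: p ≥ α → fail to reject H₀

reject H₀: no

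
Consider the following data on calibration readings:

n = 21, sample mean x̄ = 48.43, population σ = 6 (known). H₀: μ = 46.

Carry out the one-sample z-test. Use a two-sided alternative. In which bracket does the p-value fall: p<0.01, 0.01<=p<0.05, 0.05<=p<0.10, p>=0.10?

SE = σ/√n = 6/√21 = 1.3093
z = (x̄−μ₀)/SE = (48.43−46)/1.3093 = 1.8559
p-value (two-sided) = 0.06346
→ bracket: 0.05<=p<0.10

p-value bracket: 0.05<=p<0.10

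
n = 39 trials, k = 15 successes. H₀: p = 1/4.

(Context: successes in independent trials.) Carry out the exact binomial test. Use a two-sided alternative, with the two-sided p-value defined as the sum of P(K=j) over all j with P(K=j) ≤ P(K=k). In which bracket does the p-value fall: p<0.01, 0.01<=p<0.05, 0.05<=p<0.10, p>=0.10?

p-value bracket: 0.05<=p<0.10

Exact binomial: n=39, k=15, p₀=1/4=0.2500
P(X=j) = C(n,j)·p₀^j·(1−p₀)^(n−j); p = Σ P(X=j) over j with P(X=j) ≤ P(X=15)
p-value (two-sided) = 0.06331
→ bracket: 0.05<=p<0.10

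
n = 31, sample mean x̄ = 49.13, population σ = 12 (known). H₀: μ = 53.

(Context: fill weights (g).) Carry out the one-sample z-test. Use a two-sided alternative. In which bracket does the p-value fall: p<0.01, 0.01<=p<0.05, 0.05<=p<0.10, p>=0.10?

p-value bracket: 0.05<=p<0.10

SE = σ/√n = 12/√31 = 2.1553
z = (x̄−μ₀)/SE = (49.13−53)/2.1553 = -1.7956
p-value (two-sided) = 0.07256
→ bracket: 0.05<=p<0.10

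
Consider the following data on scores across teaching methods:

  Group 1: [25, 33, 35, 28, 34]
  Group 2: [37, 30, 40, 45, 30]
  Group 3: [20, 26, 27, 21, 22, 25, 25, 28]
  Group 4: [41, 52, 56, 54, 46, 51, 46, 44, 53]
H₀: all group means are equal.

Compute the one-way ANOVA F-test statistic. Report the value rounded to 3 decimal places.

Group means [31.00, 36.40, 24.25, 49.22], grand mean 36.074
SSB = Σnᵢ(x̄ᵢ−x̄)² = 2803.596; SSW = ΣΣ(x−x̄ᵢ)² = 512.256
MSB = 2803.596/3 = 934.5321; MSW = 512.256/23 = 22.2720
F = MSB/MSW = 41.9600
df = (3, 23)

test statistic = 41.960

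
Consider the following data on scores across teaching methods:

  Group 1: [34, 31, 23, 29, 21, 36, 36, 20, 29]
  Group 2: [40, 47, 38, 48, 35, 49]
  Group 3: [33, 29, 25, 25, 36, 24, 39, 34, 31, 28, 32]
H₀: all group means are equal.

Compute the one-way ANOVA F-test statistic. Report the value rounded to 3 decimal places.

test statistic = 12.917

Group means [28.78, 42.83, 30.55], grand mean 32.769
SSB = Σnᵢ(x̄ᵢ−x̄)² = 805.499; SSW = ΣΣ(x−x̄ᵢ)² = 717.116
MSB = 805.499/2 = 402.7496; MSW = 717.116/23 = 31.1790
F = MSB/MSW = 12.9174
df = (2, 23)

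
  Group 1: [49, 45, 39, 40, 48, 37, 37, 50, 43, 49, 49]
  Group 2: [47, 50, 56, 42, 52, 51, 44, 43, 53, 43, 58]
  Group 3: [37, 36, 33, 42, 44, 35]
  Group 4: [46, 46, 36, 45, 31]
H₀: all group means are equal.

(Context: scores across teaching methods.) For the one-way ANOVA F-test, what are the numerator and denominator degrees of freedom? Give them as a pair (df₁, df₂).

degrees of freedom = [3, 29]

k = 4 groups, N = 33 total
df = (k−1, N−k) = (4−1, 33−4) = (3, 29)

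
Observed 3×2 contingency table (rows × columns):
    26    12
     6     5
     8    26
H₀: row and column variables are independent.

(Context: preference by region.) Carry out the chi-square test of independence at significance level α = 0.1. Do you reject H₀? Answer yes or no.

reject H₀: yes

Row totals [38, 11, 34], col totals [40, 43], n=83
χ² = (26−18.31)²/18.31 + (12−19.69)²/19.69 + (6−5.30)²/5.30 + (5−5.70)²/5.70 + (8−16.39)²/16.39 + (26−17.61)²/17.61 = 14.6890
df = 2
p-value (upper-tail) = 0.00065
At α=0.1: p < α → reject H₀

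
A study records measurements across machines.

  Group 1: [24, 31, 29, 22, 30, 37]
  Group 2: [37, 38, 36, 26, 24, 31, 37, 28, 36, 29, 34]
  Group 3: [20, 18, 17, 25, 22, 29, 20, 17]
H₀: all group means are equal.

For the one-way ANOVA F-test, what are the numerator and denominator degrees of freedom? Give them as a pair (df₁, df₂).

k = 3 groups, N = 25 total
df = (k−1, N−k) = (3−1, 25−3) = (2, 22)

degrees of freedom = [2, 22]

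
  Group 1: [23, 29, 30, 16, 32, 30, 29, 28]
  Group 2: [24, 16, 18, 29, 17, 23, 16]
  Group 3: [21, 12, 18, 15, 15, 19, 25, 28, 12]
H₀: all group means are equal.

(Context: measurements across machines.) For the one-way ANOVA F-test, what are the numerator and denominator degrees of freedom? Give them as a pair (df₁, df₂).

k = 3 groups, N = 24 total
df = (k−1, N−k) = (3−1, 24−3) = (2, 21)

degrees of freedom = [2, 21]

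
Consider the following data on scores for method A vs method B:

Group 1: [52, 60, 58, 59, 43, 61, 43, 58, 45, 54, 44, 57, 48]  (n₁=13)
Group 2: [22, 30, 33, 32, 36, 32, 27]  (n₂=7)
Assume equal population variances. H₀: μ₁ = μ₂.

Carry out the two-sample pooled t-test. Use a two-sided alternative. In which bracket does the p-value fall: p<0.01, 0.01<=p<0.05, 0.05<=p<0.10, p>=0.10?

p-value bracket: p<0.01

x̄₁=52.462, s₁=6.972, n₁=13
x̄₂=30.286, s₂=4.572, n₂=7
s_p² = [12·6.972² + 6·4.572²]/18 = 39.3700
SE = √(s_p²·(1/13+1/7)) = 2.9416
t = (52.462−30.286)/2.9416 = 7.5388
df = 18
p-value (two-sided) = 0.00000
→ bracket: p<0.01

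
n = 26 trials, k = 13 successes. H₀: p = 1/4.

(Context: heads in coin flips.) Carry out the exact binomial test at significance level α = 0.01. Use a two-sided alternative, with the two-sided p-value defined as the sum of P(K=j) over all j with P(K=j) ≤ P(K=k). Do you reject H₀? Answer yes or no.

Exact binomial: n=26, k=13, p₀=1/4=0.2500
P(X=j) = C(n,j)·p₀^j·(1−p₀)^(n−j); p = Σ P(X=j) over j with P(X=j) ≤ P(X=13)
p-value (two-sided) = 0.00578
At α=0.01: p < α → reject H₀

reject H₀: yes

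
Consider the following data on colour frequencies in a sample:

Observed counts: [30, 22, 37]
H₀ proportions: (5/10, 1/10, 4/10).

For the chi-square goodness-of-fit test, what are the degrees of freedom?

degrees of freedom = 2

df = k − 1 = 3 − 1 = 2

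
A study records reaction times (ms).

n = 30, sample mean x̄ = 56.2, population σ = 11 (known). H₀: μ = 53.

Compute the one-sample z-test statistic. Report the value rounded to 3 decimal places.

SE = σ/√n = 11/√30 = 2.0083
z = (x̄−μ₀)/SE = (56.2−53)/2.0083 = 1.5934

test statistic = 1.593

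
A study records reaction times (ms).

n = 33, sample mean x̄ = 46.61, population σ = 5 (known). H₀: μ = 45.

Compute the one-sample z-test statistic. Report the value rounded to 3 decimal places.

test statistic = 1.850

SE = σ/√n = 5/√33 = 0.8704
z = (x̄−μ₀)/SE = (46.61−45)/0.8704 = 1.8497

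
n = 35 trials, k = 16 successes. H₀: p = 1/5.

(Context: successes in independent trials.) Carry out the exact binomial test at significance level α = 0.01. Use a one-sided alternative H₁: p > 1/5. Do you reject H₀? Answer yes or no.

reject H₀: yes

Exact binomial: n=35, k=16, p₀=1/5=0.2000
P(X≥16) from Σ C(n,i)·p₀^i·(1−p₀)^(n−i)
p-value (one-sided, H₁ greater) = 0.00052
At α=0.01: p < α → reject H₀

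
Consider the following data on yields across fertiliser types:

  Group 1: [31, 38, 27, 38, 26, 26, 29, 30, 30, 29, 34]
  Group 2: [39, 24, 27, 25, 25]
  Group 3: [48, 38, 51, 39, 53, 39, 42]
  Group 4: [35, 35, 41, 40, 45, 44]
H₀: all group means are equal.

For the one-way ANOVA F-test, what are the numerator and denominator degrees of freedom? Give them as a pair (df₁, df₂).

degrees of freedom = [3, 25]

k = 4 groups, N = 29 total
df = (k−1, N−k) = (4−1, 29−4) = (3, 25)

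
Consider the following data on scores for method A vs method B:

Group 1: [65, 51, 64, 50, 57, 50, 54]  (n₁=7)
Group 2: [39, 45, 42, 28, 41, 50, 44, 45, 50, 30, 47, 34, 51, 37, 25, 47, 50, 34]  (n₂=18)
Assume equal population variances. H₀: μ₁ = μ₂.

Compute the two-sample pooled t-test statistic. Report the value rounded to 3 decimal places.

test statistic = 4.309

x̄₁=55.857, s₁=6.414, n₁=7
x̄₂=41.056, s₂=8.120, n₂=18
s_p² = [6·6.414² + 17·8.120²]/23 = 59.4696
SE = √(s_p²·(1/7+1/18)) = 3.4350
t = (55.857−41.056)/3.4350 = 4.3090
df = 23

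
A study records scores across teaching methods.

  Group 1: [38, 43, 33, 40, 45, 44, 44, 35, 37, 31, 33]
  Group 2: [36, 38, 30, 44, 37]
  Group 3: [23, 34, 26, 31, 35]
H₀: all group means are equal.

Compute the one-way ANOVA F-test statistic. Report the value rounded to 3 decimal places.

Group means [38.45, 37.00, 29.80], grand mean 36.048
SSB = Σnᵢ(x̄ᵢ−x̄)² = 263.425; SSW = ΣΣ(x−x̄ᵢ)² = 463.527
MSB = 263.425/2 = 131.7126; MSW = 463.527/18 = 25.7515
F = MSB/MSW = 5.1147
df = (2, 18)

test statistic = 5.115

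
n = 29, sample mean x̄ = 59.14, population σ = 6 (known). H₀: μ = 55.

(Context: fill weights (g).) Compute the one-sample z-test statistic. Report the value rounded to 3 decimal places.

test statistic = 3.716

SE = σ/√n = 6/√29 = 1.1142
z = (x̄−μ₀)/SE = (59.14−55)/1.1142 = 3.7158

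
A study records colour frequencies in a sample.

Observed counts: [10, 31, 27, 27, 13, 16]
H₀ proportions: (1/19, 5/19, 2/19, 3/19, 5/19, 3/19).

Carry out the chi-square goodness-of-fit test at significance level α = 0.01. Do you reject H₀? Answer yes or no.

reject H₀: yes

n = 124; E_i = n·p_i = [6.53, 32.63, 13.05, 19.58, 32.63, 19.58]
χ² = (10−6.53)²/6.53 + (31−32.63)²/32.63 + (27−13.05)²/13.05 + (27−19.58)²/19.58 + (13−32.63)²/32.63 + (16−19.58)²/19.58 = 32.1116
df = 5
p-value (upper-tail) = 0.00001
At α=0.01: p < α → reject H₀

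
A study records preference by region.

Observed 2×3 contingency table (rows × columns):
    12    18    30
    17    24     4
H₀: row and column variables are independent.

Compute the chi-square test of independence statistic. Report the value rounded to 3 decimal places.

Row totals [60, 45], col totals [29, 42, 34], n=105
χ² = (12−16.57)²/16.57 + (18−24.00)²/24.00 + (30−19.43)²/19.43 + (17−12.43)²/12.43 + (24−18.00)²/18.00 + (4−14.57)²/14.57 = 19.8641
df = 2

test statistic = 19.864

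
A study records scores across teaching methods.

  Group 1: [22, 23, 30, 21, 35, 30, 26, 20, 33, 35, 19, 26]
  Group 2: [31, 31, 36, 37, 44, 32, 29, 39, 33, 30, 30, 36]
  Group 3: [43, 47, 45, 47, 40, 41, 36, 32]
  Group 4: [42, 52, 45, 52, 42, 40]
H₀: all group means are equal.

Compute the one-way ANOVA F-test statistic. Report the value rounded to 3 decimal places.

Group means [26.67, 34.00, 41.38, 45.50], grand mean 35.053
SSB = Σnᵢ(x̄ᵢ−x̄)² = 1831.853; SSW = ΣΣ(x−x̄ᵢ)² = 932.042
MSB = 1831.853/3 = 610.6177; MSW = 932.042/34 = 27.4130
F = MSB/MSW = 22.2748
df = (3, 34)

test statistic = 22.275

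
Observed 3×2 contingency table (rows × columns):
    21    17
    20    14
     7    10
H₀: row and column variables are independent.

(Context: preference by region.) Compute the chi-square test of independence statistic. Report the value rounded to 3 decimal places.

Row totals [38, 34, 17], col totals [48, 41], n=89
χ² = (21−20.49)²/20.49 + (17−17.51)²/17.51 + (20−18.34)²/18.34 + (14−15.66)²/15.66 + (7−9.17)²/9.17 + (10−7.83)²/7.83 = 1.4678
df = 2

test statistic = 1.468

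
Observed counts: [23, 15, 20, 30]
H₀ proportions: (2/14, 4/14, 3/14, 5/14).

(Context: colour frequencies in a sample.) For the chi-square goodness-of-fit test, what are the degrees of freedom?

degrees of freedom = 3

df = k − 1 = 4 − 1 = 3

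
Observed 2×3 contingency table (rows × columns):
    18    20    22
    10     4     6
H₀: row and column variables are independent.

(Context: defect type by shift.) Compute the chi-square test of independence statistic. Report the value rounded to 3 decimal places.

test statistic = 2.794

Row totals [60, 20], col totals [28, 24, 28], n=80
χ² = (18−21.00)²/21.00 + (20−18.00)²/18.00 + (22−21.00)²/21.00 + (10−7.00)²/7.00 + (4−6.00)²/6.00 + (6−7.00)²/7.00 = 2.7937
df = 2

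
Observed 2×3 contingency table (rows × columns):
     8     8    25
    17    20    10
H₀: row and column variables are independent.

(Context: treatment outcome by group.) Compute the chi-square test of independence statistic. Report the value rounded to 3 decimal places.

Row totals [41, 47], col totals [25, 28, 35], n=88
χ² = (8−11.65)²/11.65 + (8−13.05)²/13.05 + (25−16.31)²/16.31 + (17−13.35)²/13.35 + (20−14.95)²/14.95 + (10−18.69)²/18.69 = 14.4696
df = 2

test statistic = 14.470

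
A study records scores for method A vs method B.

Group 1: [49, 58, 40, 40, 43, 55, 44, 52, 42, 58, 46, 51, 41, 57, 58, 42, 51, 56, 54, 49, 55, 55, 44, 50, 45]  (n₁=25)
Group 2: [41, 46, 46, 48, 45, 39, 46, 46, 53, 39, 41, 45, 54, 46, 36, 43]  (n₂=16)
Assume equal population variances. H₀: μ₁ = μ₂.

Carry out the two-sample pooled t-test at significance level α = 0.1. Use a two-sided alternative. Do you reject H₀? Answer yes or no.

x̄₁=49.400, s₁=6.252, n₁=25
x̄₂=44.625, s₂=4.801, n₂=16
s_p² = [24·6.252² + 15·4.801²]/39 = 32.9167
SE = √(s_p²·(1/25+1/16)) = 1.8368
t = (49.400−44.625)/1.8368 = 2.5996
df = 39
p-value (two-sided) = 0.01311
At α=0.1: p < α → reject H₀

reject H₀: yes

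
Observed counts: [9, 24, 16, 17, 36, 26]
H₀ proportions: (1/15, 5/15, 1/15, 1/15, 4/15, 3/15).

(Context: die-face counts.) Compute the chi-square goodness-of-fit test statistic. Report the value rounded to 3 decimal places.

n = 128; E_i = n·p_i = [8.53, 42.67, 8.53, 8.53, 34.13, 25.60]
χ² = (9−8.53)²/8.53 + (24−42.67)²/42.67 + (16−8.53)²/8.53 + (17−8.53)²/8.53 + (36−34.13)²/34.13 + (26−25.60)²/25.60 = 23.2344
df = 5

test statistic = 23.234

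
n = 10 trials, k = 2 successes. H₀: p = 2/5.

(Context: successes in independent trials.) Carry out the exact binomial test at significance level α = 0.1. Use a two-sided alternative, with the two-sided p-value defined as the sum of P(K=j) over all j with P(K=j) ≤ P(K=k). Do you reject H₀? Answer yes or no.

reject H₀: no

Exact binomial: n=10, k=2, p₀=2/5=0.4000
P(X=j) = C(n,j)·p₀^j·(1−p₀)^(n−j); p = Σ P(X=j) over j with P(X=j) ≤ P(X=2)
p-value (two-sided) = 0.33353
At α=0.1: p ≥ α → fail to reject H₀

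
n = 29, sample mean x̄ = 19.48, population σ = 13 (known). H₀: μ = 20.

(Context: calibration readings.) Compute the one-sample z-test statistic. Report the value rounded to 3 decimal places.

SE = σ/√n = 13/√29 = 2.4140
z = (x̄−μ₀)/SE = (19.48−20)/2.4140 = -0.2154

test statistic = -0.215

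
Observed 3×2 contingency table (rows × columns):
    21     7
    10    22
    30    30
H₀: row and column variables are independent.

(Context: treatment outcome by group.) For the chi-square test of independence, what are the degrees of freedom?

df = (r−1)(c−1) = (3−1)·(2−1) = 2

degrees of freedom = 2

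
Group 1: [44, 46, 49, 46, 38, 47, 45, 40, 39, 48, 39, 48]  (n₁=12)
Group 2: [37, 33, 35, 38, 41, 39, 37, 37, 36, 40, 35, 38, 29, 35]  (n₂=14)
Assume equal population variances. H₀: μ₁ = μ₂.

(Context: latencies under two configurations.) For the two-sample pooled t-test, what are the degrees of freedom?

df = n₁ + n₂ − 2 = 12 + 14 − 2 = 24

degrees of freedom = 24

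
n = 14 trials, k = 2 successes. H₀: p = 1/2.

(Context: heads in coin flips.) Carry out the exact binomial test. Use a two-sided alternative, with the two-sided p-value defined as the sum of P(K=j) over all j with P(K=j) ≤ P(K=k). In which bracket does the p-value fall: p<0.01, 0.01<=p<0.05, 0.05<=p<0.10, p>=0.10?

Exact binomial: n=14, k=2, p₀=1/2=0.5000
P(X=j) = C(n,j)·p₀^j·(1−p₀)^(n−j); p = Σ P(X=j) over j with P(X=j) ≤ P(X=2)
p-value (two-sided) = 0.01294
→ bracket: 0.01<=p<0.05

p-value bracket: 0.01<=p<0.05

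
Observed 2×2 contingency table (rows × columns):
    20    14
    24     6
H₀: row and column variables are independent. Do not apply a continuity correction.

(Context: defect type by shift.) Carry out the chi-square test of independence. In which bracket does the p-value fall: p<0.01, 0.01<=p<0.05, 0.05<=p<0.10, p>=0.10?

Row totals [34, 30], col totals [44, 20], n=64
χ² = (20−23.38)²/23.38 + (14−10.62)²/10.62 + (24−20.62)²/20.62 + (6−9.38)²/9.38 = 3.3266
df = 1
p-value (upper-tail) = 0.06817
→ bracket: 0.05<=p<0.10

p-value bracket: 0.05<=p<0.10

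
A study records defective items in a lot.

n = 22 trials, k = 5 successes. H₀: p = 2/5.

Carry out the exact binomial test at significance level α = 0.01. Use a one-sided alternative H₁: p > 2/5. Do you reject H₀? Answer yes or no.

reject H₀: no

Exact binomial: n=22, k=5, p₀=2/5=0.4000
P(X≥5) from Σ C(n,i)·p₀^i·(1−p₀)^(n−i)
p-value (one-sided, H₁ greater) = 0.97342
At α=0.01: p ≥ α → fail to reject H₀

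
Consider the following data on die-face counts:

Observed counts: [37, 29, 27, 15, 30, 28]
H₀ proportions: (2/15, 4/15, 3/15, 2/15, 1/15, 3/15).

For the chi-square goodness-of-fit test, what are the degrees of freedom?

degrees of freedom = 5

df = k − 1 = 6 − 1 = 5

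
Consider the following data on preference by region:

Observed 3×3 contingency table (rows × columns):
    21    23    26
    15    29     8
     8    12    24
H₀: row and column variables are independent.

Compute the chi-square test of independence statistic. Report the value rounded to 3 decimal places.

Row totals [70, 52, 44], col totals [44, 64, 58], n=166
χ² = (21−18.55)²/18.55 + (23−26.99)²/26.99 + (26−24.46)²/24.46 + (15−13.78)²/13.78 + (29−20.05)²/20.05 + (8−18.17)²/18.17 + (8−11.66)²/11.66 + (12−16.96)²/16.96 + (24−15.37)²/15.37 = 18.2480
df = 4

test statistic = 18.248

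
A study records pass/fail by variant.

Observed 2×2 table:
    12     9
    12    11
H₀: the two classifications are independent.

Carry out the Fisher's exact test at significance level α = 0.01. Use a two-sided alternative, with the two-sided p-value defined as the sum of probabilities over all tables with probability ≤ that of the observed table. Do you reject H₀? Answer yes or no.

reject H₀: no

Margins: r₁=21, r₂=23, c₁=24, c₂=20, n=44
p_obs = C(21,12)·C(23,12)/C(44,24); sum pmf over tables with pmf ≤ p_obs
p-value (two-sided) = 0.77086
At α=0.01: p ≥ α → fail to reject H₀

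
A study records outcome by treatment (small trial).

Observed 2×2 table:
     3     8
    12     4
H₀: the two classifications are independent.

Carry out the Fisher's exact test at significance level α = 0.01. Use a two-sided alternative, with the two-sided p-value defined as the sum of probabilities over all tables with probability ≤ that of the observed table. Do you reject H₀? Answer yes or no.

Margins: r₁=11, r₂=16, c₁=15, c₂=12, n=27
p_obs = C(11,3)·C(16,12)/C(27,15); sum pmf over tables with pmf ≤ p_obs
p-value (two-sided) = 0.02199
At α=0.01: p ≥ α → fail to reject H₀

reject H₀: no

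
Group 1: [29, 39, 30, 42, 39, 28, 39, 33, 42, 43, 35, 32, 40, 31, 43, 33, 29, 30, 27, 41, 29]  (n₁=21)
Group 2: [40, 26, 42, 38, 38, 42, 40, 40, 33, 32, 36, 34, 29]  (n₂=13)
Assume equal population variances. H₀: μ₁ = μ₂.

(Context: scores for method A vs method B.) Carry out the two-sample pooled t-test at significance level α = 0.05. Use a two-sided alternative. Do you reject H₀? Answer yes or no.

x̄₁=34.952, s₁=5.652, n₁=21
x̄₂=36.154, s₂=5.047, n₂=13
s_p² = [20·5.652² + 12·5.047²]/32 = 29.5201
SE = √(s_p²·(1/21+1/13)) = 1.9174
t = (34.952−36.154)/1.9174 = -0.6266
df = 32
p-value (two-sided) = 0.53536
At α=0.05: p ≥ α → fail to reject H₀

reject H₀: no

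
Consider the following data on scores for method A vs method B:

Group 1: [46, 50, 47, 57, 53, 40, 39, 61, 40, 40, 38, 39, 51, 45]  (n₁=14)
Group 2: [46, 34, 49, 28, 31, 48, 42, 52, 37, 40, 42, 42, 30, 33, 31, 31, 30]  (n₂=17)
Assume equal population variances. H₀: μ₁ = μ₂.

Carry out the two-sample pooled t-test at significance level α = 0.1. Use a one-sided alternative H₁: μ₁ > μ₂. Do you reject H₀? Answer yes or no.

reject H₀: yes

x̄₁=46.143, s₁=7.378, n₁=14
x̄₂=38.000, s₂=7.706, n₂=17
s_p² = [13·7.378² + 16·7.706²]/29 = 57.1626
SE = √(s_p²·(1/14+1/17)) = 2.7287
t = (46.143−38.000)/2.7287 = 2.9842
df = 29
p-value (one-sided, H₁ greater) = 0.00286
At α=0.1: p < α → reject H₀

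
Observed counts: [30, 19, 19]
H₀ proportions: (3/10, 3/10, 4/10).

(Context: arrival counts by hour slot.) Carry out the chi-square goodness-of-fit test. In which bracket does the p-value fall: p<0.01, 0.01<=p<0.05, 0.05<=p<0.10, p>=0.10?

n = 68; E_i = n·p_i = [20.40, 20.40, 27.20]
χ² = (30−20.40)²/20.40 + (19−20.40)²/20.40 + (19−27.20)²/27.20 = 7.0858
df = 2
p-value (upper-tail) = 0.02893
→ bracket: 0.01<=p<0.05

p-value bracket: 0.01<=p<0.05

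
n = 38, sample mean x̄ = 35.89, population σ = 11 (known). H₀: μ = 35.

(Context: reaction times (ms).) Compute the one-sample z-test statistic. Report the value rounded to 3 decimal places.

SE = σ/√n = 11/√38 = 1.7844
z = (x̄−μ₀)/SE = (35.89−35)/1.7844 = 0.4988

test statistic = 0.499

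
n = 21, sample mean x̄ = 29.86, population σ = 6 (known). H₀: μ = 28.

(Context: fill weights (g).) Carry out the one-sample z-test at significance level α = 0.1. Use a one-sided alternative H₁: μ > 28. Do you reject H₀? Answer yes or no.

SE = σ/√n = 6/√21 = 1.3093
z = (x̄−μ₀)/SE = (29.86−28)/1.3093 = 1.4206
p-value (one-sided, H₁ greater) = 0.07772
At α=0.1: p < α → reject H₀

reject H₀: yes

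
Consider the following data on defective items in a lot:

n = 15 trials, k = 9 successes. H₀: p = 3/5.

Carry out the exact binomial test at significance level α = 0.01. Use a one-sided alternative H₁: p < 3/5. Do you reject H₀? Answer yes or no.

reject H₀: no

Exact binomial: n=15, k=9, p₀=3/5=0.6000
P(X≤9) from Σ C(n,i)·p₀^i·(1−p₀)^(n−i)
p-value (one-sided, H₁ less) = 0.59678
At α=0.01: p ≥ α → fail to reject H₀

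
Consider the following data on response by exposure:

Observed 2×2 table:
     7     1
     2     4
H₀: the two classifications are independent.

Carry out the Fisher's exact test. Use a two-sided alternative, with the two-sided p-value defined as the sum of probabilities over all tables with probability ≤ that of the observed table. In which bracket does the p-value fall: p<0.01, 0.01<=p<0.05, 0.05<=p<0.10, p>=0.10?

p-value bracket: 0.05<=p<0.10

Margins: r₁=8, r₂=6, c₁=9, c₂=5, n=14
p_obs = C(8,7)·C(6,2)/C(14,9); sum pmf over tables with pmf ≤ p_obs
p-value (two-sided) = 0.09091
→ bracket: 0.05<=p<0.10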